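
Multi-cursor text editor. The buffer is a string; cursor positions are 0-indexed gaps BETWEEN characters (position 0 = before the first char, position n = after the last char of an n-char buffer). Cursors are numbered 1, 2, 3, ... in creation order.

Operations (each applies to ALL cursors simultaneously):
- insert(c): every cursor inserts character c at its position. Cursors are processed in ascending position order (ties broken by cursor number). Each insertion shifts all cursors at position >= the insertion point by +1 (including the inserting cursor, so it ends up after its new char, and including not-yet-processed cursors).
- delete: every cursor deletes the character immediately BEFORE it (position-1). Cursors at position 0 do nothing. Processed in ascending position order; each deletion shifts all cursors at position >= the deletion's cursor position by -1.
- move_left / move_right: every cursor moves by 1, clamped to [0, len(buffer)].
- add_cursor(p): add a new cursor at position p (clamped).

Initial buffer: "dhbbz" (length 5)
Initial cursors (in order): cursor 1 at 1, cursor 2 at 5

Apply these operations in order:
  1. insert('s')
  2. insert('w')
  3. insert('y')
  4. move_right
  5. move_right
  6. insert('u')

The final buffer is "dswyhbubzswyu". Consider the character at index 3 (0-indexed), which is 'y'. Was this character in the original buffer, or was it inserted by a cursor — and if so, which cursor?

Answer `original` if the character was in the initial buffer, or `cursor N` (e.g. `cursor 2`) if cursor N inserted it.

After op 1 (insert('s')): buffer="dshbbzs" (len 7), cursors c1@2 c2@7, authorship .1....2
After op 2 (insert('w')): buffer="dswhbbzsw" (len 9), cursors c1@3 c2@9, authorship .11....22
After op 3 (insert('y')): buffer="dswyhbbzswy" (len 11), cursors c1@4 c2@11, authorship .111....222
After op 4 (move_right): buffer="dswyhbbzswy" (len 11), cursors c1@5 c2@11, authorship .111....222
After op 5 (move_right): buffer="dswyhbbzswy" (len 11), cursors c1@6 c2@11, authorship .111....222
After op 6 (insert('u')): buffer="dswyhbubzswyu" (len 13), cursors c1@7 c2@13, authorship .111..1..2222
Authorship (.=original, N=cursor N): . 1 1 1 . . 1 . . 2 2 2 2
Index 3: author = 1

Answer: cursor 1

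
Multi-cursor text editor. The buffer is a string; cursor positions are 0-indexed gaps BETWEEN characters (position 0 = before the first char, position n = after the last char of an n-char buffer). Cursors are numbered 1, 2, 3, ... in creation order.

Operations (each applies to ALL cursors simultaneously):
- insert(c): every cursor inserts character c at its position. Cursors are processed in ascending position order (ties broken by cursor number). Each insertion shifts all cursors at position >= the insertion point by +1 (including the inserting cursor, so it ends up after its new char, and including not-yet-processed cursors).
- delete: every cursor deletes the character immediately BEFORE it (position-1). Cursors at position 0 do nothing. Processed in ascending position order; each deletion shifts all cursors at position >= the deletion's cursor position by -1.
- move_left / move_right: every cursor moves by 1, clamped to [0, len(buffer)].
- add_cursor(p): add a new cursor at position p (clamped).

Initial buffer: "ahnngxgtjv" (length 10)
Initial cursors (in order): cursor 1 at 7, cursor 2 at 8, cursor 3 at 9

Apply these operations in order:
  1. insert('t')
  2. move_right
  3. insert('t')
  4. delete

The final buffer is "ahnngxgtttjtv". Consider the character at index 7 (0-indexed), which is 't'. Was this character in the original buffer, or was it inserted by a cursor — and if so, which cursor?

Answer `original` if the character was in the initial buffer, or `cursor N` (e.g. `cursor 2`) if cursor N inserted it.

Answer: cursor 1

Derivation:
After op 1 (insert('t')): buffer="ahnngxgtttjtv" (len 13), cursors c1@8 c2@10 c3@12, authorship .......1.2.3.
After op 2 (move_right): buffer="ahnngxgtttjtv" (len 13), cursors c1@9 c2@11 c3@13, authorship .......1.2.3.
After op 3 (insert('t')): buffer="ahnngxgttttjttvt" (len 16), cursors c1@10 c2@13 c3@16, authorship .......1.12.23.3
After op 4 (delete): buffer="ahnngxgtttjtv" (len 13), cursors c1@9 c2@11 c3@13, authorship .......1.2.3.
Authorship (.=original, N=cursor N): . . . . . . . 1 . 2 . 3 .
Index 7: author = 1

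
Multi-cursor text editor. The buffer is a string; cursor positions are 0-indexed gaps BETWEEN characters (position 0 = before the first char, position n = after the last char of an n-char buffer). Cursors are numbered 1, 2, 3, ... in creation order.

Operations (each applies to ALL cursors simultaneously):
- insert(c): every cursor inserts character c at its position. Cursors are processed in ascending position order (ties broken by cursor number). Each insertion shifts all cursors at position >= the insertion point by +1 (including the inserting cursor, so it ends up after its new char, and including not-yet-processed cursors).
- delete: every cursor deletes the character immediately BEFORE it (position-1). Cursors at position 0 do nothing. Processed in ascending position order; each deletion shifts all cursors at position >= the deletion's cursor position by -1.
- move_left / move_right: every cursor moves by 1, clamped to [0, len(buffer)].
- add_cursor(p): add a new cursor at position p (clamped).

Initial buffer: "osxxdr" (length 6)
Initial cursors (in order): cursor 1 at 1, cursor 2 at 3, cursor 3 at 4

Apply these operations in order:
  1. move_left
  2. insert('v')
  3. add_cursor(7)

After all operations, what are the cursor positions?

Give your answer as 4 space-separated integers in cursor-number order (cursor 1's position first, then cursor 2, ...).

After op 1 (move_left): buffer="osxxdr" (len 6), cursors c1@0 c2@2 c3@3, authorship ......
After op 2 (insert('v')): buffer="vosvxvxdr" (len 9), cursors c1@1 c2@4 c3@6, authorship 1..2.3...
After op 3 (add_cursor(7)): buffer="vosvxvxdr" (len 9), cursors c1@1 c2@4 c3@6 c4@7, authorship 1..2.3...

Answer: 1 4 6 7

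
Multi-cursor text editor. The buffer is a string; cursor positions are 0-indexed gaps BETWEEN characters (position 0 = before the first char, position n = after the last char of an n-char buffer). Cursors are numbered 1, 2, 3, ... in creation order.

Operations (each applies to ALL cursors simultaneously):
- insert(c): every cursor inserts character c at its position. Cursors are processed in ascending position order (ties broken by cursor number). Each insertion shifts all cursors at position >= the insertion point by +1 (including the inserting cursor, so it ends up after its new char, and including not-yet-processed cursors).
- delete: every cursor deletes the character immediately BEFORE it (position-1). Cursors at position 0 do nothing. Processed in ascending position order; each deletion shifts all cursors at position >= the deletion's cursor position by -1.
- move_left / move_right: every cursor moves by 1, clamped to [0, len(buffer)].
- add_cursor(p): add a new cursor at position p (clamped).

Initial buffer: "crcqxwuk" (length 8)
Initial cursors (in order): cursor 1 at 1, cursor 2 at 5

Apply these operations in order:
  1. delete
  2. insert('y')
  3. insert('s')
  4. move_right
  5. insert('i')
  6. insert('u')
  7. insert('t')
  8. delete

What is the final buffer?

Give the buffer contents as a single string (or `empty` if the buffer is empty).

After op 1 (delete): buffer="rcqwuk" (len 6), cursors c1@0 c2@3, authorship ......
After op 2 (insert('y')): buffer="yrcqywuk" (len 8), cursors c1@1 c2@5, authorship 1...2...
After op 3 (insert('s')): buffer="ysrcqyswuk" (len 10), cursors c1@2 c2@7, authorship 11...22...
After op 4 (move_right): buffer="ysrcqyswuk" (len 10), cursors c1@3 c2@8, authorship 11...22...
After op 5 (insert('i')): buffer="ysricqyswiuk" (len 12), cursors c1@4 c2@10, authorship 11.1..22.2..
After op 6 (insert('u')): buffer="ysriucqyswiuuk" (len 14), cursors c1@5 c2@12, authorship 11.11..22.22..
After op 7 (insert('t')): buffer="ysriutcqyswiutuk" (len 16), cursors c1@6 c2@14, authorship 11.111..22.222..
After op 8 (delete): buffer="ysriucqyswiuuk" (len 14), cursors c1@5 c2@12, authorship 11.11..22.22..

Answer: ysriucqyswiuuk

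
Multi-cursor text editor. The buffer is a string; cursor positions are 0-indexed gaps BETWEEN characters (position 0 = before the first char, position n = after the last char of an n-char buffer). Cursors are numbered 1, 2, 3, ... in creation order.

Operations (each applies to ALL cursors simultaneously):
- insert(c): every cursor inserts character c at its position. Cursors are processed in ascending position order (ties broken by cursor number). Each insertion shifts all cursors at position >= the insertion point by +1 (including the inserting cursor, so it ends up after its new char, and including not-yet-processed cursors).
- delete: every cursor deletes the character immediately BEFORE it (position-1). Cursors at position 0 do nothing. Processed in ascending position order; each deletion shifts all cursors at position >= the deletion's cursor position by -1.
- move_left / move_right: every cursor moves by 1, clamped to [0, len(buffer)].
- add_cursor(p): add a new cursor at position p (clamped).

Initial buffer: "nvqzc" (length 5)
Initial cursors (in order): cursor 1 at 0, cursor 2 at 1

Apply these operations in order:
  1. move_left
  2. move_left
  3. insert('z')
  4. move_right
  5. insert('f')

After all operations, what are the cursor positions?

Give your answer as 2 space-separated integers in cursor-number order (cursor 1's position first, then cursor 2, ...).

After op 1 (move_left): buffer="nvqzc" (len 5), cursors c1@0 c2@0, authorship .....
After op 2 (move_left): buffer="nvqzc" (len 5), cursors c1@0 c2@0, authorship .....
After op 3 (insert('z')): buffer="zznvqzc" (len 7), cursors c1@2 c2@2, authorship 12.....
After op 4 (move_right): buffer="zznvqzc" (len 7), cursors c1@3 c2@3, authorship 12.....
After op 5 (insert('f')): buffer="zznffvqzc" (len 9), cursors c1@5 c2@5, authorship 12.12....

Answer: 5 5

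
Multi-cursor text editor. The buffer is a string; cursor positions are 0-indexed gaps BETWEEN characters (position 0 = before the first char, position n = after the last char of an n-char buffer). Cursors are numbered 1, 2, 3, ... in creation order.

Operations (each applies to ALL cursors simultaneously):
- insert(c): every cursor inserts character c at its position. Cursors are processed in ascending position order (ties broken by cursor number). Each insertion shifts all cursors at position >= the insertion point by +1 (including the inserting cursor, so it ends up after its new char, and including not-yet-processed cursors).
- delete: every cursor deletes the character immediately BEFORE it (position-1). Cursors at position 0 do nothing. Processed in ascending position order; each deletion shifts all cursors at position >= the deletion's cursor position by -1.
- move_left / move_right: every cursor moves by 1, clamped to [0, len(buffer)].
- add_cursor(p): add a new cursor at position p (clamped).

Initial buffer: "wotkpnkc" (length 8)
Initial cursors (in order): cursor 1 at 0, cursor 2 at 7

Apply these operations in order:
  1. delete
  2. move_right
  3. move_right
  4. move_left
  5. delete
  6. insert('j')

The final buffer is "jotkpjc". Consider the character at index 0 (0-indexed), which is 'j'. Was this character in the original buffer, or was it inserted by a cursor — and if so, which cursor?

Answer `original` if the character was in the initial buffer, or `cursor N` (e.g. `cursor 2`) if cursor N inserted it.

After op 1 (delete): buffer="wotkpnc" (len 7), cursors c1@0 c2@6, authorship .......
After op 2 (move_right): buffer="wotkpnc" (len 7), cursors c1@1 c2@7, authorship .......
After op 3 (move_right): buffer="wotkpnc" (len 7), cursors c1@2 c2@7, authorship .......
After op 4 (move_left): buffer="wotkpnc" (len 7), cursors c1@1 c2@6, authorship .......
After op 5 (delete): buffer="otkpc" (len 5), cursors c1@0 c2@4, authorship .....
After op 6 (insert('j')): buffer="jotkpjc" (len 7), cursors c1@1 c2@6, authorship 1....2.
Authorship (.=original, N=cursor N): 1 . . . . 2 .
Index 0: author = 1

Answer: cursor 1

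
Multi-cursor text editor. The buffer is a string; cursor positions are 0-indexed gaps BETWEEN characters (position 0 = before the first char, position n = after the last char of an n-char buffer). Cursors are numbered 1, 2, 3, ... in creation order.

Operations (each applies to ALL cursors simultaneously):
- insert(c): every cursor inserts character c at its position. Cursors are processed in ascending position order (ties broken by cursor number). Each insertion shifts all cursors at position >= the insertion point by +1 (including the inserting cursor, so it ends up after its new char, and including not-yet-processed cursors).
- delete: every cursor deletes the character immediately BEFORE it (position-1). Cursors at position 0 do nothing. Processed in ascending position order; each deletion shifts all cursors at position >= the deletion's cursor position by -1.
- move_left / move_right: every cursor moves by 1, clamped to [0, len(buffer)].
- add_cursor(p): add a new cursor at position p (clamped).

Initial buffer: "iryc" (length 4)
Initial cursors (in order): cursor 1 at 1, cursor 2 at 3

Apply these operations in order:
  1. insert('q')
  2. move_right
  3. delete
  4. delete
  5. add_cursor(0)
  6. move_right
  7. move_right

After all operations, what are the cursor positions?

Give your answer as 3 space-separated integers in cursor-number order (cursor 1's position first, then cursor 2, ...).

After op 1 (insert('q')): buffer="iqryqc" (len 6), cursors c1@2 c2@5, authorship .1..2.
After op 2 (move_right): buffer="iqryqc" (len 6), cursors c1@3 c2@6, authorship .1..2.
After op 3 (delete): buffer="iqyq" (len 4), cursors c1@2 c2@4, authorship .1.2
After op 4 (delete): buffer="iy" (len 2), cursors c1@1 c2@2, authorship ..
After op 5 (add_cursor(0)): buffer="iy" (len 2), cursors c3@0 c1@1 c2@2, authorship ..
After op 6 (move_right): buffer="iy" (len 2), cursors c3@1 c1@2 c2@2, authorship ..
After op 7 (move_right): buffer="iy" (len 2), cursors c1@2 c2@2 c3@2, authorship ..

Answer: 2 2 2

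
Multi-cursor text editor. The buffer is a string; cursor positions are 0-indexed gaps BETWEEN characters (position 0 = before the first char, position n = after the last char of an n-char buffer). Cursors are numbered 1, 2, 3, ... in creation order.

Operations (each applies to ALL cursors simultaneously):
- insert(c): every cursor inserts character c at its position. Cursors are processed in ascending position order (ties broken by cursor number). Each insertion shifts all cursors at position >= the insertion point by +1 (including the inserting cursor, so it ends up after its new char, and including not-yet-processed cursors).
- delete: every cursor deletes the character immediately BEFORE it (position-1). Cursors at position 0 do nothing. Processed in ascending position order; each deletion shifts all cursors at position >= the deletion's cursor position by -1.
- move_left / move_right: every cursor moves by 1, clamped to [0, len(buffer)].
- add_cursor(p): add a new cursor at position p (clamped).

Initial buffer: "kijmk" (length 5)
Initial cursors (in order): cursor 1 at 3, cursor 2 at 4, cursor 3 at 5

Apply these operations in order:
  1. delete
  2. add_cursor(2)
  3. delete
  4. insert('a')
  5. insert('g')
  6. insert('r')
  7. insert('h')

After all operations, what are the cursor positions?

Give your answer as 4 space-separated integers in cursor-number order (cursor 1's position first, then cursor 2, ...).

After op 1 (delete): buffer="ki" (len 2), cursors c1@2 c2@2 c3@2, authorship ..
After op 2 (add_cursor(2)): buffer="ki" (len 2), cursors c1@2 c2@2 c3@2 c4@2, authorship ..
After op 3 (delete): buffer="" (len 0), cursors c1@0 c2@0 c3@0 c4@0, authorship 
After op 4 (insert('a')): buffer="aaaa" (len 4), cursors c1@4 c2@4 c3@4 c4@4, authorship 1234
After op 5 (insert('g')): buffer="aaaagggg" (len 8), cursors c1@8 c2@8 c3@8 c4@8, authorship 12341234
After op 6 (insert('r')): buffer="aaaaggggrrrr" (len 12), cursors c1@12 c2@12 c3@12 c4@12, authorship 123412341234
After op 7 (insert('h')): buffer="aaaaggggrrrrhhhh" (len 16), cursors c1@16 c2@16 c3@16 c4@16, authorship 1234123412341234

Answer: 16 16 16 16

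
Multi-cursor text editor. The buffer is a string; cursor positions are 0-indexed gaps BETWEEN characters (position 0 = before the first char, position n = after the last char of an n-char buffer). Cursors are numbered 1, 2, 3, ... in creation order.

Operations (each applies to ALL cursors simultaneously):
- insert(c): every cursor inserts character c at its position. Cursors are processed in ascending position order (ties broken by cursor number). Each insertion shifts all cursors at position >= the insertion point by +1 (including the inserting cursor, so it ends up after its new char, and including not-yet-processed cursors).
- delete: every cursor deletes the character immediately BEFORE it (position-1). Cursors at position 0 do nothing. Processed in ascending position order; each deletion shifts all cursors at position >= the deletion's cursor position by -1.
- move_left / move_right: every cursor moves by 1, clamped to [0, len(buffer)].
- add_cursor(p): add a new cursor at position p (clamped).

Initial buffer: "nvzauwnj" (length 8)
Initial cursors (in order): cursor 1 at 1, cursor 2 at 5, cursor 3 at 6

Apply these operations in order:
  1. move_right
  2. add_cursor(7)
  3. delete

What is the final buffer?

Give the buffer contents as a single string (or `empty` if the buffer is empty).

Answer: nzaj

Derivation:
After op 1 (move_right): buffer="nvzauwnj" (len 8), cursors c1@2 c2@6 c3@7, authorship ........
After op 2 (add_cursor(7)): buffer="nvzauwnj" (len 8), cursors c1@2 c2@6 c3@7 c4@7, authorship ........
After op 3 (delete): buffer="nzaj" (len 4), cursors c1@1 c2@3 c3@3 c4@3, authorship ....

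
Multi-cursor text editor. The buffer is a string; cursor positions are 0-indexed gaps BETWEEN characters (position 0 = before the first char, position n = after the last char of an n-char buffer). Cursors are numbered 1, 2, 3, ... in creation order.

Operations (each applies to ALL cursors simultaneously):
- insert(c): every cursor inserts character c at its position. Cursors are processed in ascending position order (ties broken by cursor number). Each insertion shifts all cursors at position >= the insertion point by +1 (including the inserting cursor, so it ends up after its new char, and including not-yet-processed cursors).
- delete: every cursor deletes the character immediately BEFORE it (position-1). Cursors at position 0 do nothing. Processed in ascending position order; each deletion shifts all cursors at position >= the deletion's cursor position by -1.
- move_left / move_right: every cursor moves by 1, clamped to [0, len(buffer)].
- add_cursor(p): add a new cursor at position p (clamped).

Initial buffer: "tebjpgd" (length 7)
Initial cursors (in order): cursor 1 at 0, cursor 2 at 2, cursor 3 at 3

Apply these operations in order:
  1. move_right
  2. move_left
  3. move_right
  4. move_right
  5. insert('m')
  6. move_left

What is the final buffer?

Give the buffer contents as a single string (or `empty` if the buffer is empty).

After op 1 (move_right): buffer="tebjpgd" (len 7), cursors c1@1 c2@3 c3@4, authorship .......
After op 2 (move_left): buffer="tebjpgd" (len 7), cursors c1@0 c2@2 c3@3, authorship .......
After op 3 (move_right): buffer="tebjpgd" (len 7), cursors c1@1 c2@3 c3@4, authorship .......
After op 4 (move_right): buffer="tebjpgd" (len 7), cursors c1@2 c2@4 c3@5, authorship .......
After op 5 (insert('m')): buffer="tembjmpmgd" (len 10), cursors c1@3 c2@6 c3@8, authorship ..1..2.3..
After op 6 (move_left): buffer="tembjmpmgd" (len 10), cursors c1@2 c2@5 c3@7, authorship ..1..2.3..

Answer: tembjmpmgd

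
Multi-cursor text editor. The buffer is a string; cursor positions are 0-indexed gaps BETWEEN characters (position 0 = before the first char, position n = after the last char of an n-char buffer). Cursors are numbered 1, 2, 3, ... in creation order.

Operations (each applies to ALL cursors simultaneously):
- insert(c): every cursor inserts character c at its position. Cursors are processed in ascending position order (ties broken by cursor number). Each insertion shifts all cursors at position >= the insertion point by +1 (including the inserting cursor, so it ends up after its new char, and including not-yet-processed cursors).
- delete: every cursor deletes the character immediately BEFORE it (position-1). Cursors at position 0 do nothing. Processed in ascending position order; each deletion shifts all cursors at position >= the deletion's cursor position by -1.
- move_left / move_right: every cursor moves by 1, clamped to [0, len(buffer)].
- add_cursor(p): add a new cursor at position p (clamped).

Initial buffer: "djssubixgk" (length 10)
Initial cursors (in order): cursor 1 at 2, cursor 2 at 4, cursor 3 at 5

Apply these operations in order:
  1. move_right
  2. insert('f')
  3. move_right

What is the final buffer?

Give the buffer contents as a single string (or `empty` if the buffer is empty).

Answer: djsfsufbfixgk

Derivation:
After op 1 (move_right): buffer="djssubixgk" (len 10), cursors c1@3 c2@5 c3@6, authorship ..........
After op 2 (insert('f')): buffer="djsfsufbfixgk" (len 13), cursors c1@4 c2@7 c3@9, authorship ...1..2.3....
After op 3 (move_right): buffer="djsfsufbfixgk" (len 13), cursors c1@5 c2@8 c3@10, authorship ...1..2.3....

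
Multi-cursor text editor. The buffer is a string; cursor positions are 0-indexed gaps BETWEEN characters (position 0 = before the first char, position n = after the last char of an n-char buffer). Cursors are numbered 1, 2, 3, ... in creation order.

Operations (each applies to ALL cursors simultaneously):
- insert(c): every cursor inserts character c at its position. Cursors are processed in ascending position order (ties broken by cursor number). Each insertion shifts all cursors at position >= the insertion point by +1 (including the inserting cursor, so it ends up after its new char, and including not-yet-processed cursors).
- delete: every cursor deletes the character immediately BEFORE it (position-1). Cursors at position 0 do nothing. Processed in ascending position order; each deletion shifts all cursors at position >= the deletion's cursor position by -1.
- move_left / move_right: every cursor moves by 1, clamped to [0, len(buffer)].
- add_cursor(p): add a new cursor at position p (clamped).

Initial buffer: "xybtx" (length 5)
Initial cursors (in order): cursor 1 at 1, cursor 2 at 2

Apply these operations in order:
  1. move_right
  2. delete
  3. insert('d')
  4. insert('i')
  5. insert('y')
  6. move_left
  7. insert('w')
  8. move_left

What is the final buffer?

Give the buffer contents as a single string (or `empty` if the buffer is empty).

After op 1 (move_right): buffer="xybtx" (len 5), cursors c1@2 c2@3, authorship .....
After op 2 (delete): buffer="xtx" (len 3), cursors c1@1 c2@1, authorship ...
After op 3 (insert('d')): buffer="xddtx" (len 5), cursors c1@3 c2@3, authorship .12..
After op 4 (insert('i')): buffer="xddiitx" (len 7), cursors c1@5 c2@5, authorship .1212..
After op 5 (insert('y')): buffer="xddiiyytx" (len 9), cursors c1@7 c2@7, authorship .121212..
After op 6 (move_left): buffer="xddiiyytx" (len 9), cursors c1@6 c2@6, authorship .121212..
After op 7 (insert('w')): buffer="xddiiywwytx" (len 11), cursors c1@8 c2@8, authorship .12121122..
After op 8 (move_left): buffer="xddiiywwytx" (len 11), cursors c1@7 c2@7, authorship .12121122..

Answer: xddiiywwytx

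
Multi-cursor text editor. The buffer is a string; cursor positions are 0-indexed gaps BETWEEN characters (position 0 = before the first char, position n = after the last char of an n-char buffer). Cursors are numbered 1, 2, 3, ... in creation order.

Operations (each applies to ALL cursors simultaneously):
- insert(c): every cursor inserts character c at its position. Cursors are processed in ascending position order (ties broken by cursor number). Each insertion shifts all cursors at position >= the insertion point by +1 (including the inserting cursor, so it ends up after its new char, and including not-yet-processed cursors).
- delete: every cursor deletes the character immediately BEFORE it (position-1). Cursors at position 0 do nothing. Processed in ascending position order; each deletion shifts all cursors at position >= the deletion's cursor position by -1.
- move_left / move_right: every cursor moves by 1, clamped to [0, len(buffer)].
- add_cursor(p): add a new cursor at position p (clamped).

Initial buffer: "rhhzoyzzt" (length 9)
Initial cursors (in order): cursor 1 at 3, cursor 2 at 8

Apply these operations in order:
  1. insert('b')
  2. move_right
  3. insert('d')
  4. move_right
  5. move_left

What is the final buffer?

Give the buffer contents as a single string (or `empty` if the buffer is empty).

Answer: rhhbzdoyzzbtd

Derivation:
After op 1 (insert('b')): buffer="rhhbzoyzzbt" (len 11), cursors c1@4 c2@10, authorship ...1.....2.
After op 2 (move_right): buffer="rhhbzoyzzbt" (len 11), cursors c1@5 c2@11, authorship ...1.....2.
After op 3 (insert('d')): buffer="rhhbzdoyzzbtd" (len 13), cursors c1@6 c2@13, authorship ...1.1....2.2
After op 4 (move_right): buffer="rhhbzdoyzzbtd" (len 13), cursors c1@7 c2@13, authorship ...1.1....2.2
After op 5 (move_left): buffer="rhhbzdoyzzbtd" (len 13), cursors c1@6 c2@12, authorship ...1.1....2.2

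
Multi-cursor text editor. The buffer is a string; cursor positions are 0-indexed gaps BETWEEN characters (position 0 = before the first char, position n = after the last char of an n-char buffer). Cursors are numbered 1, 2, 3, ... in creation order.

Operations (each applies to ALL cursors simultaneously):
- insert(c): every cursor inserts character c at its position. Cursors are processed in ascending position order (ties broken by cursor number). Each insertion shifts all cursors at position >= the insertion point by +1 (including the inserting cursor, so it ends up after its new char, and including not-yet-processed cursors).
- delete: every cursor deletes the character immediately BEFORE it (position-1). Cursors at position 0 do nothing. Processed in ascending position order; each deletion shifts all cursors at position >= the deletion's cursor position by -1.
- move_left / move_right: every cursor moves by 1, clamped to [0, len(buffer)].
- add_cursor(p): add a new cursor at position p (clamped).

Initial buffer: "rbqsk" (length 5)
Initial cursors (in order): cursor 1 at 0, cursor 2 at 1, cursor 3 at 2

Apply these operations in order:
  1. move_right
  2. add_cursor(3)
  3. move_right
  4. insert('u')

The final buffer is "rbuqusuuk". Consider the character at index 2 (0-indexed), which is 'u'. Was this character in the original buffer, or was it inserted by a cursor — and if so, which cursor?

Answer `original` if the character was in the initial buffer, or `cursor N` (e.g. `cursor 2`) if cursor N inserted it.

After op 1 (move_right): buffer="rbqsk" (len 5), cursors c1@1 c2@2 c3@3, authorship .....
After op 2 (add_cursor(3)): buffer="rbqsk" (len 5), cursors c1@1 c2@2 c3@3 c4@3, authorship .....
After op 3 (move_right): buffer="rbqsk" (len 5), cursors c1@2 c2@3 c3@4 c4@4, authorship .....
After op 4 (insert('u')): buffer="rbuqusuuk" (len 9), cursors c1@3 c2@5 c3@8 c4@8, authorship ..1.2.34.
Authorship (.=original, N=cursor N): . . 1 . 2 . 3 4 .
Index 2: author = 1

Answer: cursor 1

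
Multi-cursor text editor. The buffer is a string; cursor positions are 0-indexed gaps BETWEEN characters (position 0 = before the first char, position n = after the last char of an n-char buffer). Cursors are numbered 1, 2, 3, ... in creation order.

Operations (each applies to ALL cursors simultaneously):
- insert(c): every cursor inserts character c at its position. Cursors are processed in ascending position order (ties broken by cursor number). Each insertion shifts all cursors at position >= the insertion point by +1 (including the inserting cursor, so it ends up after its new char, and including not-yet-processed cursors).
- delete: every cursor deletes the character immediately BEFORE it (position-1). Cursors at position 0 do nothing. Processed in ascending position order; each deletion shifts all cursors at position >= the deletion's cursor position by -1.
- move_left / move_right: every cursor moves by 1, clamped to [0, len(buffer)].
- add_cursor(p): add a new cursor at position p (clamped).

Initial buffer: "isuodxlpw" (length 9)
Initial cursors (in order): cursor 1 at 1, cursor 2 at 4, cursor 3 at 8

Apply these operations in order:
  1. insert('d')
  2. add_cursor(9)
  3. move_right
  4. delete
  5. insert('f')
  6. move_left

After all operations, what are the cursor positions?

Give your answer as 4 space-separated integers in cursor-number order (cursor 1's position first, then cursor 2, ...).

Answer: 2 6 11 9

Derivation:
After op 1 (insert('d')): buffer="idsuoddxlpdw" (len 12), cursors c1@2 c2@6 c3@11, authorship .1...2....3.
After op 2 (add_cursor(9)): buffer="idsuoddxlpdw" (len 12), cursors c1@2 c2@6 c4@9 c3@11, authorship .1...2....3.
After op 3 (move_right): buffer="idsuoddxlpdw" (len 12), cursors c1@3 c2@7 c4@10 c3@12, authorship .1...2....3.
After op 4 (delete): buffer="iduodxld" (len 8), cursors c1@2 c2@5 c4@7 c3@8, authorship .1..2..3
After op 5 (insert('f')): buffer="idfuodfxlfdf" (len 12), cursors c1@3 c2@7 c4@10 c3@12, authorship .11..22..433
After op 6 (move_left): buffer="idfuodfxlfdf" (len 12), cursors c1@2 c2@6 c4@9 c3@11, authorship .11..22..433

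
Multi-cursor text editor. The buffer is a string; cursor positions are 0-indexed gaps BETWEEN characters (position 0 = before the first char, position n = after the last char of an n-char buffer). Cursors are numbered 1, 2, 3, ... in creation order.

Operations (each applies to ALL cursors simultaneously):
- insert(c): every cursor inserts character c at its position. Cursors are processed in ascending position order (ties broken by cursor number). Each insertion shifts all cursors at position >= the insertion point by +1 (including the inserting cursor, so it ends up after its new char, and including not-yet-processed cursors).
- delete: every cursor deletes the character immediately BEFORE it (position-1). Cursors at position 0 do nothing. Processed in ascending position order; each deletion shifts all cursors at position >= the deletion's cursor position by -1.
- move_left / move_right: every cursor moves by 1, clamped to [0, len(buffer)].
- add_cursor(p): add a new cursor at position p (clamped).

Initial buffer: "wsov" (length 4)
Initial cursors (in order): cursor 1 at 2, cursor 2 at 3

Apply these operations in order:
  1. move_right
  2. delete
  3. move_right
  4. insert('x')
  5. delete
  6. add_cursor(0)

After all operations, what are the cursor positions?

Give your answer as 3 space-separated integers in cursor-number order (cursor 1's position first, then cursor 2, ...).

After op 1 (move_right): buffer="wsov" (len 4), cursors c1@3 c2@4, authorship ....
After op 2 (delete): buffer="ws" (len 2), cursors c1@2 c2@2, authorship ..
After op 3 (move_right): buffer="ws" (len 2), cursors c1@2 c2@2, authorship ..
After op 4 (insert('x')): buffer="wsxx" (len 4), cursors c1@4 c2@4, authorship ..12
After op 5 (delete): buffer="ws" (len 2), cursors c1@2 c2@2, authorship ..
After op 6 (add_cursor(0)): buffer="ws" (len 2), cursors c3@0 c1@2 c2@2, authorship ..

Answer: 2 2 0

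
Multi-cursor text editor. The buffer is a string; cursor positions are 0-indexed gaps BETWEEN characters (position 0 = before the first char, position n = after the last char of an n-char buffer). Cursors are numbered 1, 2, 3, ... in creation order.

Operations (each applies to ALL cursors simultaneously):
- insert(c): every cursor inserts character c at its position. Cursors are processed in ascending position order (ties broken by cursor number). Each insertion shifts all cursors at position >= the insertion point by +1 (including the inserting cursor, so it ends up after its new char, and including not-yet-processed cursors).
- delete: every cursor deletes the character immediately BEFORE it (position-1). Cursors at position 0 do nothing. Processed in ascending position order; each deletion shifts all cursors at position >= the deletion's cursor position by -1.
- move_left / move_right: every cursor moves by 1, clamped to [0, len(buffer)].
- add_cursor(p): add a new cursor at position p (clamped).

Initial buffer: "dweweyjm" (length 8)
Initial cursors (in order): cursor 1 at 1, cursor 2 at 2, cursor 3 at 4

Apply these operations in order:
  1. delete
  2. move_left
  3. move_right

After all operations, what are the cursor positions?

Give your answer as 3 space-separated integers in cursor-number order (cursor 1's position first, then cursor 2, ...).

Answer: 1 1 1

Derivation:
After op 1 (delete): buffer="eeyjm" (len 5), cursors c1@0 c2@0 c3@1, authorship .....
After op 2 (move_left): buffer="eeyjm" (len 5), cursors c1@0 c2@0 c3@0, authorship .....
After op 3 (move_right): buffer="eeyjm" (len 5), cursors c1@1 c2@1 c3@1, authorship .....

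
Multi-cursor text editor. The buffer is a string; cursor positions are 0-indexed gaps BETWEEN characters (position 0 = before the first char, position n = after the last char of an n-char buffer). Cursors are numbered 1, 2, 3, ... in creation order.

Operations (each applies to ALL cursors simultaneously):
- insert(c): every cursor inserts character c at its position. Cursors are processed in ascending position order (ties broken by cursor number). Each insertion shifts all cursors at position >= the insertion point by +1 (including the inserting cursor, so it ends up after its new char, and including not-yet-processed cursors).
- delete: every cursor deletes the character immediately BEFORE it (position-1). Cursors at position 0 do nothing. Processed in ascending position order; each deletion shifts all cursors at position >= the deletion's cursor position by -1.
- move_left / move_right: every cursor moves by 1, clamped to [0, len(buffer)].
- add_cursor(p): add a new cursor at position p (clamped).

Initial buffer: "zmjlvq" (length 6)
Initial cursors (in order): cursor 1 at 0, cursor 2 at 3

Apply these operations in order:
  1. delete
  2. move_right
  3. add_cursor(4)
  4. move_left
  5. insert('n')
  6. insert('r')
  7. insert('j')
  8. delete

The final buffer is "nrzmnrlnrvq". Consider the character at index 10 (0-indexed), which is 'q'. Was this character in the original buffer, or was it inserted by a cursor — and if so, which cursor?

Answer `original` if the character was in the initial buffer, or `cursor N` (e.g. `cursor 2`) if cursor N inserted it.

Answer: original

Derivation:
After op 1 (delete): buffer="zmlvq" (len 5), cursors c1@0 c2@2, authorship .....
After op 2 (move_right): buffer="zmlvq" (len 5), cursors c1@1 c2@3, authorship .....
After op 3 (add_cursor(4)): buffer="zmlvq" (len 5), cursors c1@1 c2@3 c3@4, authorship .....
After op 4 (move_left): buffer="zmlvq" (len 5), cursors c1@0 c2@2 c3@3, authorship .....
After op 5 (insert('n')): buffer="nzmnlnvq" (len 8), cursors c1@1 c2@4 c3@6, authorship 1..2.3..
After op 6 (insert('r')): buffer="nrzmnrlnrvq" (len 11), cursors c1@2 c2@6 c3@9, authorship 11..22.33..
After op 7 (insert('j')): buffer="nrjzmnrjlnrjvq" (len 14), cursors c1@3 c2@8 c3@12, authorship 111..222.333..
After op 8 (delete): buffer="nrzmnrlnrvq" (len 11), cursors c1@2 c2@6 c3@9, authorship 11..22.33..
Authorship (.=original, N=cursor N): 1 1 . . 2 2 . 3 3 . .
Index 10: author = original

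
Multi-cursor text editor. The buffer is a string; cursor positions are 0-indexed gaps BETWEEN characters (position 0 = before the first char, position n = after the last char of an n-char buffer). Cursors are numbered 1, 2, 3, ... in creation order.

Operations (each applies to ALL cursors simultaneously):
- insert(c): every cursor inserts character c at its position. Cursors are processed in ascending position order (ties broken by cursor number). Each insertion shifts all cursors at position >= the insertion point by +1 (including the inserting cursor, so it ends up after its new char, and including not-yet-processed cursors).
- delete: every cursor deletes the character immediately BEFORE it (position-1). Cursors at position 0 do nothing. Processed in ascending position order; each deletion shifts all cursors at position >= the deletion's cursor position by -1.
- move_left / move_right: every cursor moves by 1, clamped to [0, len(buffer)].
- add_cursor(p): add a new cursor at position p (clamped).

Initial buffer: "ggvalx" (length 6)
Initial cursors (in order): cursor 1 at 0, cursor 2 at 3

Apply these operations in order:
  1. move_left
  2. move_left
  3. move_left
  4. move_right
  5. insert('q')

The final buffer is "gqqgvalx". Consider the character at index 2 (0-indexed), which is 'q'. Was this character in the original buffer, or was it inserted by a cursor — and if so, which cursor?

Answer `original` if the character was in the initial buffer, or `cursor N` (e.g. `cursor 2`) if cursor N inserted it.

After op 1 (move_left): buffer="ggvalx" (len 6), cursors c1@0 c2@2, authorship ......
After op 2 (move_left): buffer="ggvalx" (len 6), cursors c1@0 c2@1, authorship ......
After op 3 (move_left): buffer="ggvalx" (len 6), cursors c1@0 c2@0, authorship ......
After op 4 (move_right): buffer="ggvalx" (len 6), cursors c1@1 c2@1, authorship ......
After op 5 (insert('q')): buffer="gqqgvalx" (len 8), cursors c1@3 c2@3, authorship .12.....
Authorship (.=original, N=cursor N): . 1 2 . . . . .
Index 2: author = 2

Answer: cursor 2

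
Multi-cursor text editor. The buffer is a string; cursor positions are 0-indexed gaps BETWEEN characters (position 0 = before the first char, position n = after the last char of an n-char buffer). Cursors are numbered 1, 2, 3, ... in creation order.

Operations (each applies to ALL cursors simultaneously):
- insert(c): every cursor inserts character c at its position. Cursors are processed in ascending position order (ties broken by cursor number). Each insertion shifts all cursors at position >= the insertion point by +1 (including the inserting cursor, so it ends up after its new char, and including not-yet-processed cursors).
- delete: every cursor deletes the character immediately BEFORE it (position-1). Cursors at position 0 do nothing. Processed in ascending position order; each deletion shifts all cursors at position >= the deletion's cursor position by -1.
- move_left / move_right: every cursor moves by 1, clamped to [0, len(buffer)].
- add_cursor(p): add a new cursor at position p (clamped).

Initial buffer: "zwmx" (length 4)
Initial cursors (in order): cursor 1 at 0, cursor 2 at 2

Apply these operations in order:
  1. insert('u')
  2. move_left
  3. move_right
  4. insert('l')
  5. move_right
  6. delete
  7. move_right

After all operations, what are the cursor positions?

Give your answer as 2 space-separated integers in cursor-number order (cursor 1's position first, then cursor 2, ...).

After op 1 (insert('u')): buffer="uzwumx" (len 6), cursors c1@1 c2@4, authorship 1..2..
After op 2 (move_left): buffer="uzwumx" (len 6), cursors c1@0 c2@3, authorship 1..2..
After op 3 (move_right): buffer="uzwumx" (len 6), cursors c1@1 c2@4, authorship 1..2..
After op 4 (insert('l')): buffer="ulzwulmx" (len 8), cursors c1@2 c2@6, authorship 11..22..
After op 5 (move_right): buffer="ulzwulmx" (len 8), cursors c1@3 c2@7, authorship 11..22..
After op 6 (delete): buffer="ulwulx" (len 6), cursors c1@2 c2@5, authorship 11.22.
After op 7 (move_right): buffer="ulwulx" (len 6), cursors c1@3 c2@6, authorship 11.22.

Answer: 3 6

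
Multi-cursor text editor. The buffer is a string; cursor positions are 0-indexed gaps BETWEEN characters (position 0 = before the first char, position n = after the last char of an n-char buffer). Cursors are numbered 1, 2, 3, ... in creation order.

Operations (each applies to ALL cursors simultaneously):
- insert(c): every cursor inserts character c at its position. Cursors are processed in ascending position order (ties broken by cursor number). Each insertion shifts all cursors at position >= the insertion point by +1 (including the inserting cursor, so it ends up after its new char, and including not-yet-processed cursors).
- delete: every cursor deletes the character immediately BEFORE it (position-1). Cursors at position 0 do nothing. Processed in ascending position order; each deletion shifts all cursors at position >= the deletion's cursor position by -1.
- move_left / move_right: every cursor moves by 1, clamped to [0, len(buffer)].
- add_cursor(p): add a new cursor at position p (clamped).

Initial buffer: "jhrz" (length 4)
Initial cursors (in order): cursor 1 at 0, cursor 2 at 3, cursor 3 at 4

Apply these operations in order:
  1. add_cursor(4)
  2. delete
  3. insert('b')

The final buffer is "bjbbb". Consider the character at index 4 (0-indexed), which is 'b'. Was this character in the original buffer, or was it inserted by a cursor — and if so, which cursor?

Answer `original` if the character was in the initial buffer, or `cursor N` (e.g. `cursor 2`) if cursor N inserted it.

After op 1 (add_cursor(4)): buffer="jhrz" (len 4), cursors c1@0 c2@3 c3@4 c4@4, authorship ....
After op 2 (delete): buffer="j" (len 1), cursors c1@0 c2@1 c3@1 c4@1, authorship .
After op 3 (insert('b')): buffer="bjbbb" (len 5), cursors c1@1 c2@5 c3@5 c4@5, authorship 1.234
Authorship (.=original, N=cursor N): 1 . 2 3 4
Index 4: author = 4

Answer: cursor 4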